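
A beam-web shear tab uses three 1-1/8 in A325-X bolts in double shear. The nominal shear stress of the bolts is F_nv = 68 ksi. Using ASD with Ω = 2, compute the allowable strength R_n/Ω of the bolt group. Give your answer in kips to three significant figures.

203 kips

A_b = π × 1.125² / 4 = 0.994 in².
R_n = F_nv · A_b · n · n_s = 68 × 0.994 × 3 × 2 = 405.6 kips.
Allowable strength R_n/Ω = 405.6 / 2 = 203 kips.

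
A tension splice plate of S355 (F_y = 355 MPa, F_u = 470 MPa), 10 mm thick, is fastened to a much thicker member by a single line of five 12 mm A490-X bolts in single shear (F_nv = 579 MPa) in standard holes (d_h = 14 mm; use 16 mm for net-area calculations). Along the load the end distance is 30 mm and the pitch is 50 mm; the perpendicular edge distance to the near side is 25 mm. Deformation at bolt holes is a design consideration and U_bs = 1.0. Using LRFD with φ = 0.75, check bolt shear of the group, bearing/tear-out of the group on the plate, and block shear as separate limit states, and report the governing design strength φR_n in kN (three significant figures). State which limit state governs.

246 kN (bolt shear governs)

Bolt shear: A_b = π·12²/4 = 113.1 mm²; R_n = 579 × 113.1 × 5 × 1 / 1000 = 327.4 kN → 0.75 × 327.4 = 246 kN.
Bearing: edge l_c = 23, r_n = 129.7 kN; interior l_c = 36, r_n = 135.4 kN; R_n = 129.7 + 4·135.4 = 671.2 kN → 503 kN.
Block shear: A_gv = 2300, A_nv = 1580, A_nt = 170 mm²; R_n = min(0.6F_uA_nv, 0.6F_yA_gv) + U_bs·F_u·A_nt = 525.5 kN → 394 kN.
Bolt shear governs: 246 kN.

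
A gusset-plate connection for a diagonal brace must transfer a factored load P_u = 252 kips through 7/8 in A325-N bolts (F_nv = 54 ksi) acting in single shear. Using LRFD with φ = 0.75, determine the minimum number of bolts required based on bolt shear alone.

11 bolts

A_b = π·0.875²/4 = 0.6013 in².
Per-bolt design strength φR_n = 0.75 × 54 × 0.6013 × 1 = 24.35 kips.
n ≥ 252 / 24.35 = 10.35 → use 11 bolts.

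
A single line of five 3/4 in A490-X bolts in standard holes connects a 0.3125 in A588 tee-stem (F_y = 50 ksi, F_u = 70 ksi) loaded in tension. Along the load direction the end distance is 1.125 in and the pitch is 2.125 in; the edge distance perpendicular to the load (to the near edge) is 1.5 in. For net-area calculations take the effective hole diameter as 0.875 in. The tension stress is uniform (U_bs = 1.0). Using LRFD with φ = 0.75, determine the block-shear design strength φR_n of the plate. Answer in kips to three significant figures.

73.4 kips

Shear plane L_v = 1.125 + 4·2.125 = 9.625 in; A_gv = 9.625 × 0.3125 = 3.008 in².
A_nv = (9.625 − 4.5·0.875) × 0.3125 = 1.777 in².
A_nt = (1.5 − 0.5·0.875) × 0.3125 = 0.332 in².
0.6 F_u A_nv = 74.65 kips; 0.6 F_y A_gv = 90.23 kips → shear rupture governs the shear term.
R_n = 74.65 + 1.0 × 70 × 0.332 = 97.89 kips.
Design strength φR_n = 0.75 × 97.89 = 73.4 kips.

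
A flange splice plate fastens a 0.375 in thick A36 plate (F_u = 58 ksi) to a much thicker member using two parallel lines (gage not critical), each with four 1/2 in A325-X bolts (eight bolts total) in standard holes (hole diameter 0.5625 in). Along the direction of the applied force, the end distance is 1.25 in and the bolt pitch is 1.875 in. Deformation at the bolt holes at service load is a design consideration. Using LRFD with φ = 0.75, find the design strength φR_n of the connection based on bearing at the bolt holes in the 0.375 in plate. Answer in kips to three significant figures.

Per bolt r_n = 1.2 l_c t F_u ≤ 2.4 d t F_u; upper limit = 2.4 × 0.5 × 0.375 × 58 = 26.1 kips.
Edge bolt: l_c = 1.25 − 0.5625/2 = 0.9688 in → 1.2 × 0.9688 × 0.375 × 58 = 25.28 → r_n = 25.28 kips.
Interior bolts: l_c = 1.875 − 0.5625 = 1.312 in → 1.2 × 1.312 × 0.375 × 58 = 34.26 → r_n = 26.1 kips.
R_n = 2 × 25.28 + 6 × 26.1 = 207.2 kips.
Design strength φR_n = 0.75 × 207.2 = 155 kips.

155 kips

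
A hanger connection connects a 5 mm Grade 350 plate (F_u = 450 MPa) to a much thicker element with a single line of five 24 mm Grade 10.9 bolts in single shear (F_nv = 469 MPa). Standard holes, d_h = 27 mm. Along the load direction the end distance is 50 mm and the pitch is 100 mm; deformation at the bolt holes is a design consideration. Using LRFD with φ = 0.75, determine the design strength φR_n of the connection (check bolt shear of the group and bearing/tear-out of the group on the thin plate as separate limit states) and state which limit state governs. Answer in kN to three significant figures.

Bolt shear: A_b = π·24²/4 = 452.4 mm²; R_n = 469 × 452.4 × 5 × 1 / 1000 = 1061 kN → 0.75 × 1061 = 796 kN.
Bearing (1.2 l_c t F_u ≤ 2.4 d t F_u): upper limit = 2.4·24·5·450 / 1000 = 129.6 kN.
  Edge l_c = 50 − 27/2 = 36.5 → r_n = 98.55 kN; interior l_c = 100 − 27 = 73 → r_n = 129.6 kN.
  R_n,bearing = 1·98.55 + 4·129.6 = 616.9 kN → 0.75 × 616.9 = 463 kN.
Bearing governs: 463 kN.

463 kN (bearing governs)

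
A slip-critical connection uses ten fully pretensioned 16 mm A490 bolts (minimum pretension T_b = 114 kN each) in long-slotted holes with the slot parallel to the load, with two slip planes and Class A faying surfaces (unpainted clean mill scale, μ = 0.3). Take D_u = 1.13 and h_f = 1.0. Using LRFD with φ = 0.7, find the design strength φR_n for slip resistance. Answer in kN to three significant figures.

R_n = μ · D_u · h_f · T_b · n_s · n_b = 0.3 × 1.13 × 1.0 × 114 × 2 × 10 = 772.9 kN.
Design strength φR_n = 0.7 × 772.9 = 541 kN.

541 kN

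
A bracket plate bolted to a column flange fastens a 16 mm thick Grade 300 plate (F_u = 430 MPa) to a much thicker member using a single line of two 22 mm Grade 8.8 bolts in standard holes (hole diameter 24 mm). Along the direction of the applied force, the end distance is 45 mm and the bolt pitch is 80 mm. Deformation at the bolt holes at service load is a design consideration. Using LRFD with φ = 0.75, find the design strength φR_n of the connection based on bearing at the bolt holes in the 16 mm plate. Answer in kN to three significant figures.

477 kN

Per bolt r_n = 1.2 l_c t F_u ≤ 2.4 d t F_u; upper limit = 2.4 × 22 × 16 × 430 / 1000 = 363.3 kN.
Edge bolt: l_c = 45 − 24/2 = 33 mm → 1.2 × 33 × 16 × 430 / 1000 = 272.4 → r_n = 272.4 kN.
Interior bolts: l_c = 80 − 24 = 56 mm → 1.2 × 56 × 16 × 430 / 1000 = 462.3 → r_n = 363.3 kN.
R_n = 1 × 272.4 + 1 × 363.3 = 635.7 kN.
Design strength φR_n = 0.75 × 635.7 = 477 kN.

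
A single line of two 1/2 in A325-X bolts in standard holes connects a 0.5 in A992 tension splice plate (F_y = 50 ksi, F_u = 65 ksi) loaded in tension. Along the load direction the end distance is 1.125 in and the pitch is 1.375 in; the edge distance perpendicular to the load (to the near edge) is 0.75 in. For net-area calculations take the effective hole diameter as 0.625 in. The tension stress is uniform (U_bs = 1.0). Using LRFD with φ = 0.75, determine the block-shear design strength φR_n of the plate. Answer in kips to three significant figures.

Shear plane L_v = 1.125 + 1·1.375 = 2.5 in; A_gv = 2.5 × 0.5 = 1.25 in².
A_nv = (2.5 − 1.5·0.625) × 0.5 = 0.7812 in².
A_nt = (0.75 − 0.5·0.625) × 0.5 = 0.2188 in².
0.6 F_u A_nv = 30.47 kips; 0.6 F_y A_gv = 37.5 kips → shear rupture governs the shear term.
R_n = 30.47 + 1.0 × 65 × 0.2188 = 44.69 kips.
Design strength φR_n = 0.75 × 44.69 = 33.5 kips.

33.5 kips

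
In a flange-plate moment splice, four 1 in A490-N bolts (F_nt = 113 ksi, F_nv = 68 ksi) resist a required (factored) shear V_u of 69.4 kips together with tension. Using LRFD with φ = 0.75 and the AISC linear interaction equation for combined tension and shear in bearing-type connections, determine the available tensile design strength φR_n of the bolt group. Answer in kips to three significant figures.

A_b = π·1²/4 = 0.7854 in²; f_rv = 69.4 / (4 × 0.7854) = 22.09 ksi.
F'_nt = 1.3 F_nt − (F_nt / φF_nv) f_rv = 1.3·113 − (113/(0.75·68))·22.09 = 97.95 ksi, capped at F_nt → F'_nt = 97.95 ksi.
R_n = F'_nt · A_b · n = 97.95 × 0.7854 × 4 = 307.7 kips.
Design strength φR_n = 0.75 × 307.7 = 231 kips.

231 kips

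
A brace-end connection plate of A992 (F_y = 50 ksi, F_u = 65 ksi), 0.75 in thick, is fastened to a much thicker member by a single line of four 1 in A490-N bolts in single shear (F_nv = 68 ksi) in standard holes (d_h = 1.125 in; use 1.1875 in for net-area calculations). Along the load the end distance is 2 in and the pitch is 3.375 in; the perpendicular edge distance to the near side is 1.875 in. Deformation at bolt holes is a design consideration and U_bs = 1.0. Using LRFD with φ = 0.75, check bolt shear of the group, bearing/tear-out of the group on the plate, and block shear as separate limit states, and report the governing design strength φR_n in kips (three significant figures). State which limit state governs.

160 kips (bolt shear governs)

Bolt shear: A_b = π·1²/4 = 0.7854 in²; R_n = 68 × 0.7854 × 4 × 1 = 213.6 kips → 0.75 × 213.6 = 160 kips.
Bearing: edge l_c = 1.438, r_n = 84.09 kips; interior l_c = 2.25, r_n = 117 kips; R_n = 84.09 + 3·117 = 435.1 kips → 326 kips.
Block shear: A_gv = 9.094, A_nv = 5.977, A_nt = 0.9609 in²; R_n = min(0.6F_uA_nv, 0.6F_yA_gv) + U_bs·F_u·A_nt = 295.5 kips → 222 kips.
Bolt shear governs: 160 kips.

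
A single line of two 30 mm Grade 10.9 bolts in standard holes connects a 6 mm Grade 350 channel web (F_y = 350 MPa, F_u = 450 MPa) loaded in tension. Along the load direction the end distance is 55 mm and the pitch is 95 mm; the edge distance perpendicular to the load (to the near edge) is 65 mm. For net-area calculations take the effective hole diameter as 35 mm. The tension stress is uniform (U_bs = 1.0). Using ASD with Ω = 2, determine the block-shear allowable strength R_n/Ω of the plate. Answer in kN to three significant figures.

Shear plane L_v = 55 + 1·95 = 150 mm; A_gv = 150 × 6 = 900 mm².
A_nv = (150 − 1.5·35) × 6 = 585 mm².
A_nt = (65 − 0.5·35) × 6 = 285 mm².
0.6 F_u A_nv = 158 kN; 0.6 F_y A_gv = 189 kN → shear rupture governs the shear term.
R_n = 158 + 1.0 × 450 × 285 / 1000 = 286.2 kN.
Allowable strength R_n/Ω = 286.2 / 2 = 143 kN.

143 kN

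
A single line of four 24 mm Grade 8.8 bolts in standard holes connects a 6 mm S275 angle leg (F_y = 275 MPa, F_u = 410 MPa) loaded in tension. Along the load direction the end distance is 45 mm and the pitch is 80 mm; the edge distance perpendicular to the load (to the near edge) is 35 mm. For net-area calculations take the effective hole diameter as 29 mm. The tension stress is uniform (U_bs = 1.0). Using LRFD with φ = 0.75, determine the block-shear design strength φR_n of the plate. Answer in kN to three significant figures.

241 kN

Shear plane L_v = 45 + 3·80 = 285 mm; A_gv = 285 × 6 = 1710 mm².
A_nv = (285 − 3.5·29) × 6 = 1101 mm².
A_nt = (35 − 0.5·29) × 6 = 123 mm².
0.6 F_u A_nv = 270.8 kN; 0.6 F_y A_gv = 282.2 kN → shear rupture governs the shear term.
R_n = 270.8 + 1.0 × 410 × 123 / 1000 = 321.3 kN.
Design strength φR_n = 0.75 × 321.3 = 241 kN.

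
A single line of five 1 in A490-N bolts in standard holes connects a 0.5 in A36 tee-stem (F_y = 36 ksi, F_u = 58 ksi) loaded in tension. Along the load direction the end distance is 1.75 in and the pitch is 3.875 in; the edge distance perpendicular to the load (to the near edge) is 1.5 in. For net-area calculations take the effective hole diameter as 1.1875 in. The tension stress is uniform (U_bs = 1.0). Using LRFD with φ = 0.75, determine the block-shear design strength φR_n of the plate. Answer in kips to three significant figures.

Shear plane L_v = 1.75 + 4·3.875 = 17.25 in; A_gv = 17.25 × 0.5 = 8.625 in².
A_nv = (17.25 − 4.5·1.1875) × 0.5 = 5.953 in².
A_nt = (1.5 − 0.5·1.1875) × 0.5 = 0.4531 in².
0.6 F_u A_nv = 207.2 kips; 0.6 F_y A_gv = 186.3 kips → shear yielding governs the shear term.
R_n = 186.3 + 1.0 × 58 × 0.4531 = 212.6 kips.
Design strength φR_n = 0.75 × 212.6 = 159 kips.

159 kips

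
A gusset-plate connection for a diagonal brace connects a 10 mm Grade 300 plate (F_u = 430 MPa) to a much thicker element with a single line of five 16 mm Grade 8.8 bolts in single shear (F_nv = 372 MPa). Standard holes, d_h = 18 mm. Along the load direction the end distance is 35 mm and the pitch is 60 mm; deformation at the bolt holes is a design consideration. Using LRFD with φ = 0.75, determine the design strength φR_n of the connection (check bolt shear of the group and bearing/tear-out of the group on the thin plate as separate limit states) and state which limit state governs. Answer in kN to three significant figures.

Bolt shear: A_b = π·16²/4 = 201.1 mm²; R_n = 372 × 201.1 × 5 × 1 / 1000 = 374 kN → 0.75 × 374 = 280 kN.
Bearing (1.2 l_c t F_u ≤ 2.4 d t F_u): upper limit = 2.4·16·10·430 / 1000 = 165.1 kN.
  Edge l_c = 35 − 18/2 = 26 → r_n = 134.2 kN; interior l_c = 60 − 18 = 42 → r_n = 165.1 kN.
  R_n,bearing = 1·134.2 + 4·165.1 = 794.6 kN → 0.75 × 794.6 = 596 kN.
Bolt shear governs: 280 kN.

280 kN (bolt shear governs)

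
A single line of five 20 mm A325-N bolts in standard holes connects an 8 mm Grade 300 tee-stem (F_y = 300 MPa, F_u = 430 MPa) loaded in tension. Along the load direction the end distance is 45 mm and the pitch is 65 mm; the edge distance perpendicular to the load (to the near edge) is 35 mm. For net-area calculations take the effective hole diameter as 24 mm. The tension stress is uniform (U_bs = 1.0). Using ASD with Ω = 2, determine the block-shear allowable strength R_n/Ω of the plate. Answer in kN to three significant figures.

Shear plane L_v = 45 + 4·65 = 305 mm; A_gv = 305 × 8 = 2440 mm².
A_nv = (305 − 4.5·24) × 8 = 1576 mm².
A_nt = (35 − 0.5·24) × 8 = 184 mm².
0.6 F_u A_nv = 406.6 kN; 0.6 F_y A_gv = 439.2 kN → shear rupture governs the shear term.
R_n = 406.6 + 1.0 × 430 × 184 / 1000 = 485.7 kN.
Allowable strength R_n/Ω = 485.7 / 2 = 243 kN.

243 kN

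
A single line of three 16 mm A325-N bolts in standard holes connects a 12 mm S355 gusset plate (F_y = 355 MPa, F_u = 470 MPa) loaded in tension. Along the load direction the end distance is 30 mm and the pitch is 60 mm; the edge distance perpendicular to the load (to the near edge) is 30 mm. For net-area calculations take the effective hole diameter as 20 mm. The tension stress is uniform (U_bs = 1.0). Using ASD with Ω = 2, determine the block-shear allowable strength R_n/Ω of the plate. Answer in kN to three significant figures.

226 kN

Shear plane L_v = 30 + 2·60 = 150 mm; A_gv = 150 × 12 = 1800 mm².
A_nv = (150 − 2.5·20) × 12 = 1200 mm².
A_nt = (30 − 0.5·20) × 12 = 240 mm².
0.6 F_u A_nv = 338.4 kN; 0.6 F_y A_gv = 383.4 kN → shear rupture governs the shear term.
R_n = 338.4 + 1.0 × 470 × 240 / 1000 = 451.2 kN.
Allowable strength R_n/Ω = 451.2 / 2 = 226 kN.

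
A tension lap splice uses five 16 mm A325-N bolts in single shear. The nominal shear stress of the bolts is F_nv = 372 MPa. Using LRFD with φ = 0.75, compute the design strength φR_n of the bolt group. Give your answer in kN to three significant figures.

280 kN

A_b = π × 16² / 4 = 201.1 mm².
R_n = F_nv · A_b · n · n_s = 372 × 201.1 × 5 × 1 / 1000 = 374 kN.
Design strength φR_n = 0.75 × 374 = 280 kN.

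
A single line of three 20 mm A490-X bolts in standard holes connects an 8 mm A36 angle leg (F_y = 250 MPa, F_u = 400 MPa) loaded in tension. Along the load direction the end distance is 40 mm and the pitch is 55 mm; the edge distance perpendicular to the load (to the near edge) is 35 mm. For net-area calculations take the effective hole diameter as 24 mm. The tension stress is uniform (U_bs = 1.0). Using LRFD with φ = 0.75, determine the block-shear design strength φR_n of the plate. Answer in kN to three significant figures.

Shear plane L_v = 40 + 2·55 = 150 mm; A_gv = 150 × 8 = 1200 mm².
A_nv = (150 − 2.5·24) × 8 = 720 mm².
A_nt = (35 − 0.5·24) × 8 = 184 mm².
0.6 F_u A_nv = 172.8 kN; 0.6 F_y A_gv = 180 kN → shear rupture governs the shear term.
R_n = 172.8 + 1.0 × 400 × 184 / 1000 = 246.4 kN.
Design strength φR_n = 0.75 × 246.4 = 185 kN.

185 kN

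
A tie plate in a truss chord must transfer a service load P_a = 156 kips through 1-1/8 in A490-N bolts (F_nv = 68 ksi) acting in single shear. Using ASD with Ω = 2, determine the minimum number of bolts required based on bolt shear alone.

A_b = π·1.125²/4 = 0.994 in².
Per-bolt allowable strength R_n/Ω = 68 × 0.994 × 1 / 2 = 33.8 kips.
n ≥ 156 / 33.8 = 4.616 → use 5 bolts.

5 bolts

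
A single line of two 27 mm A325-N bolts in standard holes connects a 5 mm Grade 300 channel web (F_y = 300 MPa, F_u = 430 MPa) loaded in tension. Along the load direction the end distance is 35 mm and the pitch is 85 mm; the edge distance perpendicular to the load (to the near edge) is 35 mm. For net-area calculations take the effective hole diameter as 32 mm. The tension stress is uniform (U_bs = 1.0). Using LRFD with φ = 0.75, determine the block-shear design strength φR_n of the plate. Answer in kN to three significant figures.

Shear plane L_v = 35 + 1·85 = 120 mm; A_gv = 120 × 5 = 600 mm².
A_nv = (120 − 1.5·32) × 5 = 360 mm².
A_nt = (35 − 0.5·32) × 5 = 95 mm².
0.6 F_u A_nv = 92.88 kN; 0.6 F_y A_gv = 108 kN → shear rupture governs the shear term.
R_n = 92.88 + 1.0 × 430 × 95 / 1000 = 133.7 kN.
Design strength φR_n = 0.75 × 133.7 = 100 kN.

100 kN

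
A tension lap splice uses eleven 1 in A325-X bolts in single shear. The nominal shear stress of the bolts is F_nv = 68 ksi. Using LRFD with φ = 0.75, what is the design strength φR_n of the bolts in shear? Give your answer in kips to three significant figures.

441 kips

A_b = π × 1² / 4 = 0.7854 in².
R_n = F_nv · A_b · n · n_s = 68 × 0.7854 × 11 × 1 = 587.5 kips.
Design strength φR_n = 0.75 × 587.5 = 441 kips.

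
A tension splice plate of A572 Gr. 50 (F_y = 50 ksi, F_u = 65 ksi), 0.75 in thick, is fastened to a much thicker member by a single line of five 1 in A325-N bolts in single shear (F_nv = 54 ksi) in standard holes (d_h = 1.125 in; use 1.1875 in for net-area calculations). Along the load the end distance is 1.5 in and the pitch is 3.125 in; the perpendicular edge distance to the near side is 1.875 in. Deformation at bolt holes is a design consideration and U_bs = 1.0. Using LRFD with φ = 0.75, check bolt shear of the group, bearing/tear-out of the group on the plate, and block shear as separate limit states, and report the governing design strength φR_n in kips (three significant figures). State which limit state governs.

159 kips (bolt shear governs)

Bolt shear: A_b = π·1²/4 = 0.7854 in²; R_n = 54 × 0.7854 × 5 × 1 = 212.1 kips → 0.75 × 212.1 = 159 kips.
Bearing: edge l_c = 0.9375, r_n = 54.84 kips; interior l_c = 2, r_n = 117 kips; R_n = 54.84 + 4·117 = 522.8 kips → 392 kips.
Block shear: A_gv = 10.5, A_nv = 6.492, A_nt = 0.9609 in²; R_n = min(0.6F_uA_nv, 0.6F_yA_gv) + U_bs·F_u·A_nt = 315.7 kips → 237 kips.
Bolt shear governs: 159 kips.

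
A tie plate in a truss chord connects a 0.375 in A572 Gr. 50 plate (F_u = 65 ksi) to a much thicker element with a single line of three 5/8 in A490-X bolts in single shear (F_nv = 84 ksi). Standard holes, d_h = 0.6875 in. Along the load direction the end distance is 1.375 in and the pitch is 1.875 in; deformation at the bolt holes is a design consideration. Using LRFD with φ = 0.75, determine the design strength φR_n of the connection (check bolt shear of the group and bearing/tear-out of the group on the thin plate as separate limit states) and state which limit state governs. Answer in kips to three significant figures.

58 kips (bolt shear governs)

Bolt shear: A_b = π·0.625²/4 = 0.3068 in²; R_n = 84 × 0.3068 × 3 × 1 = 77.31 kips → 0.75 × 77.31 = 58 kips.
Bearing (1.2 l_c t F_u ≤ 2.4 d t F_u): upper limit = 2.4·0.625·0.375·65 = 36.56 kips.
  Edge l_c = 1.375 − 0.6875/2 = 1.031 → r_n = 30.16 kips; interior l_c = 1.875 − 0.6875 = 1.188 → r_n = 34.73 kips.
  R_n,bearing = 1·30.16 + 2·34.73 = 99.63 kips → 0.75 × 99.63 = 74.7 kips.
Bolt shear governs: 58 kips.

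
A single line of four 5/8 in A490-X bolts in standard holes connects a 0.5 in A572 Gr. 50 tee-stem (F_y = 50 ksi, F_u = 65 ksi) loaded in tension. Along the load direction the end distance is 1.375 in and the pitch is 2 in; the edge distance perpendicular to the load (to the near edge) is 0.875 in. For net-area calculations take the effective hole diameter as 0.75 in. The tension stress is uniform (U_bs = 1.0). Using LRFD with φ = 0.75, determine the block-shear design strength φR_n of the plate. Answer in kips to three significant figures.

81.7 kips

Shear plane L_v = 1.375 + 3·2 = 7.375 in; A_gv = 7.375 × 0.5 = 3.688 in².
A_nv = (7.375 − 3.5·0.75) × 0.5 = 2.375 in².
A_nt = (0.875 − 0.5·0.75) × 0.5 = 0.25 in².
0.6 F_u A_nv = 92.62 kips; 0.6 F_y A_gv = 110.6 kips → shear rupture governs the shear term.
R_n = 92.62 + 1.0 × 65 × 0.25 = 108.9 kips.
Design strength φR_n = 0.75 × 108.9 = 81.7 kips.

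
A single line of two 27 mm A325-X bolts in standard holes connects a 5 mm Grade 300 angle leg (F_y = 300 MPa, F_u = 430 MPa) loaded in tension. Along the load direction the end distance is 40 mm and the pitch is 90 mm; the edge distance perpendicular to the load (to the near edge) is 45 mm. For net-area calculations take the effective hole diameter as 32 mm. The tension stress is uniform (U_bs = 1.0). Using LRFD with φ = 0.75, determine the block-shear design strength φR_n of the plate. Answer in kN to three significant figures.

126 kN

Shear plane L_v = 40 + 1·90 = 130 mm; A_gv = 130 × 5 = 650 mm².
A_nv = (130 − 1.5·32) × 5 = 410 mm².
A_nt = (45 − 0.5·32) × 5 = 145 mm².
0.6 F_u A_nv = 105.8 kN; 0.6 F_y A_gv = 117 kN → shear rupture governs the shear term.
R_n = 105.8 + 1.0 × 430 × 145 / 1000 = 168.1 kN.
Design strength φR_n = 0.75 × 168.1 = 126 kN.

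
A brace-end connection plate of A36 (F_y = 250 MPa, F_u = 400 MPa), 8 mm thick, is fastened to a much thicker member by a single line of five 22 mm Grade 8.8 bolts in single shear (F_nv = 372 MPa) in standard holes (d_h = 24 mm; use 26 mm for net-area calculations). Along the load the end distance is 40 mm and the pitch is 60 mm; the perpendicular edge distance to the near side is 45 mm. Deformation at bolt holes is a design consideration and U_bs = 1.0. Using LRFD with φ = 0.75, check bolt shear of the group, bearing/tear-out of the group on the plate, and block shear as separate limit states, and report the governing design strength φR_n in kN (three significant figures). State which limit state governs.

312 kN (block shear governs)

Bolt shear: A_b = π·22²/4 = 380.1 mm²; R_n = 372 × 380.1 × 5 × 1 / 1000 = 707 kN → 0.75 × 707 = 530 kN.
Bearing: edge l_c = 28, r_n = 107.5 kN; interior l_c = 36, r_n = 138.2 kN; R_n = 107.5 + 4·138.2 = 660.5 kN → 495 kN.
Block shear: A_gv = 2240, A_nv = 1304, A_nt = 256 mm²; R_n = min(0.6F_uA_nv, 0.6F_yA_gv) + U_bs·F_u·A_nt = 415.4 kN → 312 kN.
Block shear governs: 312 kN.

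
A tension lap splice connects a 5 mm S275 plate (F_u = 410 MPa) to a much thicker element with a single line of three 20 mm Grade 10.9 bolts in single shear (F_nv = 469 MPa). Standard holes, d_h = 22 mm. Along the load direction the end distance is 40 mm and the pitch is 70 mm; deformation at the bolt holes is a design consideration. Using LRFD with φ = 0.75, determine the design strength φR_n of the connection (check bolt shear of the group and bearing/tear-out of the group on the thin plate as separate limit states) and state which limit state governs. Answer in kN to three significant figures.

Bolt shear: A_b = π·20²/4 = 314.2 mm²; R_n = 469 × 314.2 × 3 × 1 / 1000 = 442 kN → 0.75 × 442 = 332 kN.
Bearing (1.2 l_c t F_u ≤ 2.4 d t F_u): upper limit = 2.4·20·5·410 / 1000 = 98.4 kN.
  Edge l_c = 40 − 22/2 = 29 → r_n = 71.34 kN; interior l_c = 70 − 22 = 48 → r_n = 98.4 kN.
  R_n,bearing = 1·71.34 + 2·98.4 = 268.1 kN → 0.75 × 268.1 = 201 kN.
Bearing governs: 201 kN.

201 kN (bearing governs)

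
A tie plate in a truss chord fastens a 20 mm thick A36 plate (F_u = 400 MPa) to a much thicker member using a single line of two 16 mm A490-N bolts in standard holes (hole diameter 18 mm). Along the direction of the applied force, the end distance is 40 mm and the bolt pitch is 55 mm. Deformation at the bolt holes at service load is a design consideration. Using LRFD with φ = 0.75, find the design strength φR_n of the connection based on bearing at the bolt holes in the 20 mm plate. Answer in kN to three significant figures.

454 kN

Per bolt r_n = 1.2 l_c t F_u ≤ 2.4 d t F_u; upper limit = 2.4 × 16 × 20 × 400 / 1000 = 307.2 kN.
Edge bolt: l_c = 40 − 18/2 = 31 mm → 1.2 × 31 × 20 × 400 / 1000 = 297.6 → r_n = 297.6 kN.
Interior bolts: l_c = 55 − 18 = 37 mm → 1.2 × 37 × 20 × 400 / 1000 = 355.2 → r_n = 307.2 kN.
R_n = 1 × 297.6 + 1 × 307.2 = 604.8 kN.
Design strength φR_n = 0.75 × 604.8 = 454 kN.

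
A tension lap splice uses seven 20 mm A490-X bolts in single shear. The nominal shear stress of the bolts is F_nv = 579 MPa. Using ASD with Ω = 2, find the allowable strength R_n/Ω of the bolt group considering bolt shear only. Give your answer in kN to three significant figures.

637 kN

A_b = π × 20² / 4 = 314.2 mm².
R_n = F_nv · A_b · n · n_s = 579 × 314.2 × 7 × 1 / 1000 = 1273 kN.
Allowable strength R_n/Ω = 1273 / 2 = 637 kN.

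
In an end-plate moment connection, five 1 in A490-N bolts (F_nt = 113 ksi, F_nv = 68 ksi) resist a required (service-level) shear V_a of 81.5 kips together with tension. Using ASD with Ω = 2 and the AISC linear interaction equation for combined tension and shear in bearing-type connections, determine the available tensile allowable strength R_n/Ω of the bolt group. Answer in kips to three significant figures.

153 kips

A_b = π·1²/4 = 0.7854 in²; f_rv = 81.5 / (5 × 0.7854) = 20.75 ksi.
F'_nt = 1.3 F_nt − (Ω F_nt / F_nv) f_rv = 1.3·113 − (2·113/68)·20.75 = 77.92 ksi, capped at F_nt → F'_nt = 77.92 ksi.
R_n = F'_nt · A_b · n = 77.92 × 0.7854 × 5 = 306 kips.
Allowable strength R_n/Ω = 306 / 2 = 153 kips.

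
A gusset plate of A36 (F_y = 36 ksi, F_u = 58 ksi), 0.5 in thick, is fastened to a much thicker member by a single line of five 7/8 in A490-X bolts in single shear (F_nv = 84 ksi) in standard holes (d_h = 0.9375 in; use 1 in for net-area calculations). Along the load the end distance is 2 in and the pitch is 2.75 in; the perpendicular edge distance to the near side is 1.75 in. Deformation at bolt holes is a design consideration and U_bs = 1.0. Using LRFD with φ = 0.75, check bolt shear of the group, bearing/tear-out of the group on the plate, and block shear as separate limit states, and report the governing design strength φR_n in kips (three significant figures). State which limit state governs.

132 kips (block shear governs)

Bolt shear: A_b = π·0.875²/4 = 0.6013 in²; R_n = 84 × 0.6013 × 5 × 1 = 252.6 kips → 0.75 × 252.6 = 189 kips.
Bearing: edge l_c = 1.531, r_n = 53.29 kips; interior l_c = 1.812, r_n = 60.9 kips; R_n = 53.29 + 4·60.9 = 296.9 kips → 223 kips.
Block shear: A_gv = 6.5, A_nv = 4.25, A_nt = 0.625 in²; R_n = min(0.6F_uA_nv, 0.6F_yA_gv) + U_bs·F_u·A_nt = 176.6 kips → 132 kips.
Block shear governs: 132 kips.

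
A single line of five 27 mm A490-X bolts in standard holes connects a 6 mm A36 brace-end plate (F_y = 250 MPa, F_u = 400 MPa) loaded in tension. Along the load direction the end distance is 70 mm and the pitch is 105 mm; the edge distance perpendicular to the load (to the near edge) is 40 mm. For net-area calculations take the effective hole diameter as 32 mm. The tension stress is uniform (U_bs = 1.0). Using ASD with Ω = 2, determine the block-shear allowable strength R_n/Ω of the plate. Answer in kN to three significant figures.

Shear plane L_v = 70 + 4·105 = 490 mm; A_gv = 490 × 6 = 2940 mm².
A_nv = (490 − 4.5·32) × 6 = 2076 mm².
A_nt = (40 − 0.5·32) × 6 = 144 mm².
0.6 F_u A_nv = 498.2 kN; 0.6 F_y A_gv = 441 kN → shear yielding governs the shear term.
R_n = 441 + 1.0 × 400 × 144 / 1000 = 498.6 kN.
Allowable strength R_n/Ω = 498.6 / 2 = 249 kN.

249 kN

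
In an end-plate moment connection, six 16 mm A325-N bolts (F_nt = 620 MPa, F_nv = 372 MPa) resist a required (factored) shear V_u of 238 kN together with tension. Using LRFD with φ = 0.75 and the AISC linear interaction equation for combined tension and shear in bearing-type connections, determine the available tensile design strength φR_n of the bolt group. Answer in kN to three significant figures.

333 kN

A_b = π·16²/4 = 201.1 mm²; f_rv = 238 × 1000 / (6 × 201.1) = 197.3 MPa.
F'_nt = 1.3 F_nt − (F_nt / φF_nv) f_rv = 1.3·620 − (620/(0.75·372))·197.3 = 367.6 MPa, capped at F_nt → F'_nt = 367.6 MPa.
R_n = F'_nt · A_b · n = 367.6 × 201.1 × 6 / 1000 = 443.4 kN.
Design strength φR_n = 0.75 × 443.4 = 333 kN.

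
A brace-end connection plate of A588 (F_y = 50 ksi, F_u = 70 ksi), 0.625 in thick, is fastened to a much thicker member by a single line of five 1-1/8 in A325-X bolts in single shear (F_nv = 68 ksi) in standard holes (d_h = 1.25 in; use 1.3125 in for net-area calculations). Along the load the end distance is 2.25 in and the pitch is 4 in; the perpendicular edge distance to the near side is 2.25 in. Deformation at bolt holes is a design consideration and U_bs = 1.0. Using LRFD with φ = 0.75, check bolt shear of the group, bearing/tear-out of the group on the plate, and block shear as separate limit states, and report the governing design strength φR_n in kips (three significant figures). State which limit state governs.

Bolt shear: A_b = π·1.125²/4 = 0.994 in²; R_n = 68 × 0.994 × 5 × 1 = 338 kips → 0.75 × 338 = 253 kips.
Bearing: edge l_c = 1.625, r_n = 85.31 kips; interior l_c = 2.75, r_n = 118.1 kips; R_n = 85.31 + 4·118.1 = 557.8 kips → 418 kips.
Block shear: A_gv = 11.41, A_nv = 7.715, A_nt = 0.9961 in²; R_n = min(0.6F_uA_nv, 0.6F_yA_gv) + U_bs·F_u·A_nt = 393.8 kips → 295 kips.
Bolt shear governs: 253 kips.

253 kips (bolt shear governs)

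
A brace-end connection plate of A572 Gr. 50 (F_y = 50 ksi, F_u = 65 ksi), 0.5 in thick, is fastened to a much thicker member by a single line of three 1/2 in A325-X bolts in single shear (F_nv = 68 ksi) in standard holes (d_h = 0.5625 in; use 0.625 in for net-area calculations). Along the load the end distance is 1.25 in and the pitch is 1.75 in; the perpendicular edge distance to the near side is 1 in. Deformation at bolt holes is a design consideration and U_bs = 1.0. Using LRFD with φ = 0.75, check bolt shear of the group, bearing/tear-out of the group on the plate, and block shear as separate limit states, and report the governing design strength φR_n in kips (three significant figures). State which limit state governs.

Bolt shear: A_b = π·0.5²/4 = 0.1963 in²; R_n = 68 × 0.1963 × 3 × 1 = 40.06 kips → 0.75 × 40.06 = 30 kips.
Bearing: edge l_c = 0.9688, r_n = 37.78 kips; interior l_c = 1.188, r_n = 39 kips; R_n = 37.78 + 2·39 = 115.8 kips → 86.8 kips.
Block shear: A_gv = 2.375, A_nv = 1.594, A_nt = 0.3438 in²; R_n = min(0.6F_uA_nv, 0.6F_yA_gv) + U_bs·F_u·A_nt = 84.5 kips → 63.4 kips.
Bolt shear governs: 30 kips.

30 kips (bolt shear governs)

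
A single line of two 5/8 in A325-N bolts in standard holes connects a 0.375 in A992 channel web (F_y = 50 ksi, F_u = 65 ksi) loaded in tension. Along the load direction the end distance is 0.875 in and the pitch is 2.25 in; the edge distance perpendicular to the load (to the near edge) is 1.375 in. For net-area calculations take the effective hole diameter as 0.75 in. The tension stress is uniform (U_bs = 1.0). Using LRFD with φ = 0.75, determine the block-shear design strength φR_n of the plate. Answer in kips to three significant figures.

Shear plane L_v = 0.875 + 1·2.25 = 3.125 in; A_gv = 3.125 × 0.375 = 1.172 in².
A_nv = (3.125 − 1.5·0.75) × 0.375 = 0.75 in².
A_nt = (1.375 − 0.5·0.75) × 0.375 = 0.375 in².
0.6 F_u A_nv = 29.25 kips; 0.6 F_y A_gv = 35.16 kips → shear rupture governs the shear term.
R_n = 29.25 + 1.0 × 65 × 0.375 = 53.62 kips.
Design strength φR_n = 0.75 × 53.62 = 40.2 kips.

40.2 kips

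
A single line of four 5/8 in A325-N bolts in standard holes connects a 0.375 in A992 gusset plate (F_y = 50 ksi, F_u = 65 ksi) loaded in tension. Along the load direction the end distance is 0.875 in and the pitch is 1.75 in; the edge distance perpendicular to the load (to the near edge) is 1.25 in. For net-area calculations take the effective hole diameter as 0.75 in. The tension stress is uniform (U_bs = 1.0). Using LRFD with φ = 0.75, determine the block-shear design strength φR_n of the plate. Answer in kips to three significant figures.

54.4 kips

Shear plane L_v = 0.875 + 3·1.75 = 6.125 in; A_gv = 6.125 × 0.375 = 2.297 in².
A_nv = (6.125 − 3.5·0.75) × 0.375 = 1.312 in².
A_nt = (1.25 − 0.5·0.75) × 0.375 = 0.3281 in².
0.6 F_u A_nv = 51.19 kips; 0.6 F_y A_gv = 68.91 kips → shear rupture governs the shear term.
R_n = 51.19 + 1.0 × 65 × 0.3281 = 72.52 kips.
Design strength φR_n = 0.75 × 72.52 = 54.4 kips.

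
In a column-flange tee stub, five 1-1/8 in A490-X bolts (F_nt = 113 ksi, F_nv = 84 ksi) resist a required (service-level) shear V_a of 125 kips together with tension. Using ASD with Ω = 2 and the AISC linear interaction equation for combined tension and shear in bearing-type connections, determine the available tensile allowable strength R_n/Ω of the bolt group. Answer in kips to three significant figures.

197 kips

A_b = π·1.125²/4 = 0.994 in²; f_rv = 125 / (5 × 0.994) = 25.15 ksi.
F'_nt = 1.3 F_nt − (Ω F_nt / F_nv) f_rv = 1.3·113 − (2·113/84)·25.15 = 79.23 ksi, capped at F_nt → F'_nt = 79.23 ksi.
R_n = F'_nt · A_b · n = 79.23 × 0.994 × 5 = 393.8 kips.
Allowable strength R_n/Ω = 393.8 / 2 = 197 kips.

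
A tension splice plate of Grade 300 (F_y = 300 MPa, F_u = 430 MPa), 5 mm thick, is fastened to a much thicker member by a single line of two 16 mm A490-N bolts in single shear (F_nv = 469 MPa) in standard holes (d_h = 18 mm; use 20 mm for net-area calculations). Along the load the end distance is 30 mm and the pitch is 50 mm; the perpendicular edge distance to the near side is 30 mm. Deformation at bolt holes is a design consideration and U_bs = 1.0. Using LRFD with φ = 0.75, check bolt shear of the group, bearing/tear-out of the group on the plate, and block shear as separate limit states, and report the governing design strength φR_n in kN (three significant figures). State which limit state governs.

80.6 kN (block shear governs)

Bolt shear: A_b = π·16²/4 = 201.1 mm²; R_n = 469 × 201.1 × 2 × 1 / 1000 = 188.6 kN → 0.75 × 188.6 = 141 kN.
Bearing: edge l_c = 21, r_n = 54.18 kN; interior l_c = 32, r_n = 82.56 kN; R_n = 54.18 + 1·82.56 = 136.7 kN → 103 kN.
Block shear: A_gv = 400, A_nv = 250, A_nt = 100 mm²; R_n = min(0.6F_uA_nv, 0.6F_yA_gv) + U_bs·F_u·A_nt = 107.5 kN → 80.6 kN.
Block shear governs: 80.6 kN.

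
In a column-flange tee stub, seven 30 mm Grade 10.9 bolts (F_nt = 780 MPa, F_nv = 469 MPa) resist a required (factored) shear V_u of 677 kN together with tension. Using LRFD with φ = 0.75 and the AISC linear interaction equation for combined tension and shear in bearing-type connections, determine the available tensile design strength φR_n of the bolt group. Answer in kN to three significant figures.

A_b = π·30²/4 = 706.9 mm²; f_rv = 677 × 1000 / (7 × 706.9) = 136.8 MPa.
F'_nt = 1.3 F_nt − (F_nt / φF_nv) f_rv = 1.3·780 − (780/(0.75·469))·136.8 = 710.6 MPa, capped at F_nt → F'_nt = 710.6 MPa.
R_n = F'_nt · A_b · n = 710.6 × 706.9 × 7 / 1000 = 3516 kN.
Design strength φR_n = 0.75 × 3516 = 2640 kN.

2640 kN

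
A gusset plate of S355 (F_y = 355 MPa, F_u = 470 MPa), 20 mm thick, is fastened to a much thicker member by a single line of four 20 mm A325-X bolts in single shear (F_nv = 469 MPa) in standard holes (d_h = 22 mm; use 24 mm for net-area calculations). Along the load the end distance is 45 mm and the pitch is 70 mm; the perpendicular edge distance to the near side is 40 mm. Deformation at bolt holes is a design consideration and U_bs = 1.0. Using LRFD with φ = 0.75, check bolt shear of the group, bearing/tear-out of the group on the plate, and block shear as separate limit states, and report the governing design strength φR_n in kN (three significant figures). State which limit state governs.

442 kN (bolt shear governs)

Bolt shear: A_b = π·20²/4 = 314.2 mm²; R_n = 469 × 314.2 × 4 × 1 / 1000 = 589.4 kN → 0.75 × 589.4 = 442 kN.
Bearing: edge l_c = 34, r_n = 383.5 kN; interior l_c = 48, r_n = 451.2 kN; R_n = 383.5 + 3·451.2 = 1737 kN → 1300 kN.
Block shear: A_gv = 5100, A_nv = 3420, A_nt = 560 mm²; R_n = min(0.6F_uA_nv, 0.6F_yA_gv) + U_bs·F_u·A_nt = 1228 kN → 921 kN.
Bolt shear governs: 442 kN.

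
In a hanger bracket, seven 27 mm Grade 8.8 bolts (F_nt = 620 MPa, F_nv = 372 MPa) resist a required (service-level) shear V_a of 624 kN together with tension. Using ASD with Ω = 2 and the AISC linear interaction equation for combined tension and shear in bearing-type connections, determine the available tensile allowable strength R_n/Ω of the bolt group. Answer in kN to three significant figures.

A_b = π·27²/4 = 572.6 mm²; f_rv = 624 × 1000 / (7 × 572.6) = 155.7 MPa.
F'_nt = 1.3 F_nt − (Ω F_nt / F_nv) f_rv = 1.3·620 − (2·620/372)·155.7 = 287 MPa, capped at F_nt → F'_nt = 287 MPa.
R_n = F'_nt · A_b · n = 287 × 572.6 × 7 / 1000 = 1150 kN.
Allowable strength R_n/Ω = 1150 / 2 = 575 kN.

575 kN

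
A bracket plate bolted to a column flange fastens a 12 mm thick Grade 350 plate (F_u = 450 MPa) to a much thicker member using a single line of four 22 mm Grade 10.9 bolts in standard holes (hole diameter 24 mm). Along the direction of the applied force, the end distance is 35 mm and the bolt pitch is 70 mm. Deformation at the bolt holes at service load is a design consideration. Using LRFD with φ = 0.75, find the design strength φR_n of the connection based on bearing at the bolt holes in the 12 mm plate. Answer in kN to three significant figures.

753 kN

Per bolt r_n = 1.2 l_c t F_u ≤ 2.4 d t F_u; upper limit = 2.4 × 22 × 12 × 450 / 1000 = 285.1 kN.
Edge bolt: l_c = 35 − 24/2 = 23 mm → 1.2 × 23 × 12 × 450 / 1000 = 149 → r_n = 149 kN.
Interior bolts: l_c = 70 − 24 = 46 mm → 1.2 × 46 × 12 × 450 / 1000 = 298.1 → r_n = 285.1 kN.
R_n = 1 × 149 + 3 × 285.1 = 1004 kN.
Design strength φR_n = 0.75 × 1004 = 753 kN.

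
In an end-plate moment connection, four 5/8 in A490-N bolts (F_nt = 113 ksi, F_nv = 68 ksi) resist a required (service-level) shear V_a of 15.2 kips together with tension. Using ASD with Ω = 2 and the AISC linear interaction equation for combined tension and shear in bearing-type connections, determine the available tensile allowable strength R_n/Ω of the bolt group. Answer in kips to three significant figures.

64.9 kips

A_b = π·0.625²/4 = 0.3068 in²; f_rv = 15.2 / (4 × 0.3068) = 12.39 ksi.
F'_nt = 1.3 F_nt − (Ω F_nt / F_nv) f_rv = 1.3·113 − (2·113/68)·12.39 = 105.7 ksi, capped at F_nt → F'_nt = 105.7 ksi.
R_n = F'_nt · A_b · n = 105.7 × 0.3068 × 4 = 129.8 kips.
Allowable strength R_n/Ω = 129.8 / 2 = 64.9 kips.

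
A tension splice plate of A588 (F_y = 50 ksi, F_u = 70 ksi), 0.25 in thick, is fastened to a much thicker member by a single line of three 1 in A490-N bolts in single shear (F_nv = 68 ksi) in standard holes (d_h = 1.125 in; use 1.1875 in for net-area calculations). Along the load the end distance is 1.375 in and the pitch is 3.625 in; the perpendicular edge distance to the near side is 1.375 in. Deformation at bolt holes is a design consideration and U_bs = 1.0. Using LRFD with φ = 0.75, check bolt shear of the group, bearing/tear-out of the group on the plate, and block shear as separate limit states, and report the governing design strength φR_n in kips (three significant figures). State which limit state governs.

Bolt shear: A_b = π·1²/4 = 0.7854 in²; R_n = 68 × 0.7854 × 3 × 1 = 160.2 kips → 0.75 × 160.2 = 120 kips.
Bearing: edge l_c = 0.8125, r_n = 17.06 kips; interior l_c = 2.5, r_n = 42 kips; R_n = 17.06 + 2·42 = 101.1 kips → 75.8 kips.
Block shear: A_gv = 2.156, A_nv = 1.414, A_nt = 0.1953 in²; R_n = min(0.6F_uA_nv, 0.6F_yA_gv) + U_bs·F_u·A_nt = 73.06 kips → 54.8 kips.
Block shear governs: 54.8 kips.

54.8 kips (block shear governs)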